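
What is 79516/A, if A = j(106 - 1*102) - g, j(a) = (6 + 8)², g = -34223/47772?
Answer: 3798638352/9397535 ≈ 404.22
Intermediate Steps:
g = -34223/47772 (g = -34223*1/47772 = -34223/47772 ≈ -0.71638)
j(a) = 196 (j(a) = 14² = 196)
A = 9397535/47772 (A = 196 - 1*(-34223/47772) = 196 + 34223/47772 = 9397535/47772 ≈ 196.72)
79516/A = 79516/(9397535/47772) = 79516*(47772/9397535) = 3798638352/9397535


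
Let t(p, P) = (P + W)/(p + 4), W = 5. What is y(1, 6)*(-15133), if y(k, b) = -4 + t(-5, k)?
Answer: 151330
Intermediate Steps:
t(p, P) = (5 + P)/(4 + p) (t(p, P) = (P + 5)/(p + 4) = (5 + P)/(4 + p))
y(k, b) = -9 - k (y(k, b) = -4 + (5 + k)/(4 - 5) = -4 + (5 + k)/(-1) = -4 - (5 + k) = -4 + (-5 - k) = -9 - k)
y(1, 6)*(-15133) = (-9 - 1*1)*(-15133) = (-9 - 1)*(-15133) = -10*(-15133) = 151330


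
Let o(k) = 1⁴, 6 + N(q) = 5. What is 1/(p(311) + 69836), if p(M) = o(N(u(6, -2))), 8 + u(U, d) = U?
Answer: 1/69837 ≈ 1.4319e-5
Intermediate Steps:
u(U, d) = -8 + U
N(q) = -1 (N(q) = -6 + 5 = -1)
o(k) = 1
p(M) = 1
1/(p(311) + 69836) = 1/(1 + 69836) = 1/69837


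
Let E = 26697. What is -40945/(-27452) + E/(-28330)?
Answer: 213542903/388857580 ≈ 0.54915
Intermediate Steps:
-40945/(-27452) + E/(-28330) = -40945/(-27452) + 26697/(-28330) = -40945*(-1/27452) + 26697*(-1/28330) = 40945/27452 - 26697/28330 = 213542903/388857580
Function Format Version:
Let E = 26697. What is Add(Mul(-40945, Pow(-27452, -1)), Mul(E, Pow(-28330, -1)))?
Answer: Rational(213542903, 388857580) ≈ 0.54915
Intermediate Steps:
Add(Mul(-40945, Pow(-27452, -1)), Mul(E, Pow(-28330, -1))) = Add(Mul(-40945, Pow(-27452, -1)), Mul(26697, Pow(-28330, -1))) = Add(Mul(-40945, Rational(-1, 27452)), Mul(26697, Rational(-1, 28330))) = Add(Rational(40945, 27452), Rational(-26697, 28330)) = Rational(213542903, 388857580)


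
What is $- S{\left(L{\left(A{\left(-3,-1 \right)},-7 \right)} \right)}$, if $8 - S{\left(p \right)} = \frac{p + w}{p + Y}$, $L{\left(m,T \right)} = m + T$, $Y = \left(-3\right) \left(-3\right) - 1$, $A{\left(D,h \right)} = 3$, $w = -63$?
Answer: $- \frac{99}{4} \approx -24.75$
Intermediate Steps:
$Y = 8$ ($Y = 9 - 1 = 8$)
$L{\left(m,T \right)} = T + m$
$S{\left(p \right)} = 8 - \frac{-63 + p}{8 + p}$ ($S{\left(p \right)} = 8 - \frac{p - 63}{p + 8} = 8 - \frac{-63 + p}{8 + p}$)
$- S{\left(L{\left(A{\left(-3,-1 \right)},-7 \right)} \right)} = - \frac{127 + 7 \left(-7 + 3\right)}{8 + \left(-7 + 3\right)} = - \frac{127 + 7 \left(-4\right)}{8 - 4} = - \frac{127 - 28}{4} = - \frac{99}{4}$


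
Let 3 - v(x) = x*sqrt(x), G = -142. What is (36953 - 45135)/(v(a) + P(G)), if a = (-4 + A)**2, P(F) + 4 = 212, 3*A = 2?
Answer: -220914/4697 ≈ -47.033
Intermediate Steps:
A = 2/3 (A = (1/3)*2 = 2/3 ≈ 0.66667)
P(F) = 208 (P(F) = -4 + 212 = 208)
a = 100/9 (a = (-4 + 2/3)**2 = (-10/3)**2 = 100/9 ≈ 11.111)
v(x) = 3 - x**(3/2) (v(x) = 3 - x*sqrt(x) = 3 - x**(3/2))
(36953 - 45135)/(v(a) + P(G)) = (36953 - 45135)/((3 - (100/9)**(3/2)) + 208) = -8182/((3 - 1*1000/27) + 208) = -8182/((3 - 1000/27) + 208) = -8182/(-919/27 + 208) = -8182/4697/27 = -8182*27/4697 = -220914/4697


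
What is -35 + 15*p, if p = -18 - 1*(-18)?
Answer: -35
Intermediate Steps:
p = 0 (p = -18 + 18 = 0)
-35 + 15*p = -35 + 15*0 = -35 + 0 = -35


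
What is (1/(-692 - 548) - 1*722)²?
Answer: 801528068961/1537600 ≈ 5.2129e+5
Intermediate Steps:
(1/(-692 - 548) - 1*722)² = (1/(-1240) - 722)² = (-1/1240 - 722)² = (-895281/1240)² = 801528068961/1537600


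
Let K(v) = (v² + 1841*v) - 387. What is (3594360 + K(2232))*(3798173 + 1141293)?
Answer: 62656676718594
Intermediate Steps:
K(v) = -387 + v² + 1841*v
(3594360 + K(2232))*(3798173 + 1141293) = (3594360 + (-387 + 2232² + 1841*2232))*(3798173 + 1141293) = (3594360 + (-387 + 4981824 + 4109112))*4939466 = (3594360 + 9090549)*4939466 = 12684909*4939466 = 62656676718594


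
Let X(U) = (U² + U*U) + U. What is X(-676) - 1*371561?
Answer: 541715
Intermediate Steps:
X(U) = U + 2*U² (X(U) = (U² + U²) + U = 2*U² + U = U + 2*U²)
X(-676) - 1*371561 = -676*(1 + 2*(-676)) - 1*371561 = -676*(1 - 1352) - 371561 = -676*(-1351) - 371561 = 913276 - 371561 = 541715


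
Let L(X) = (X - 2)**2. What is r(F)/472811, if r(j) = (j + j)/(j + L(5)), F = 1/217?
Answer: 1/461936347 ≈ 2.1648e-9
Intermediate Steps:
L(X) = (-2 + X)**2
F = 1/217 ≈ 0.0046083
r(j) = 2*j/(9 + j) (r(j) = (j + j)/(j + (-2 + 5)**2) = (2*j)/(j + 3**2) = (2*j)/(j + 9) = (2*j)/(9 + j) = 2*j/(9 + j))
r(F)/472811 = (2*(1/217)/(9 + 1/217))/472811 = (2*(1/217)/(1954/217))*(1/472811) = (2*(1/217)*(217/1954))*(1/472811) = (1/977)*(1/472811) = 1/461936347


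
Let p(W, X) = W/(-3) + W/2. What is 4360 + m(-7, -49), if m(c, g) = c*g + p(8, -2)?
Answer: 14113/3 ≈ 4704.3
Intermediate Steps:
p(W, X) = W/6 (p(W, X) = W*(-⅓) + W*(½) = -W/3 + W/2 = W/6)
m(c, g) = 4/3 + c*g (m(c, g) = c*g + (⅙)*8 = c*g + 4/3 = 4/3 + c*g)
4360 + m(-7, -49) = 4360 + (4/3 - 7*(-49)) = 4360 + (4/3 + 343) = 4360 + 1033/3 = 14113/3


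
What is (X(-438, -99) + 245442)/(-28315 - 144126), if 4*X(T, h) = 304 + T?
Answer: -490817/344882 ≈ -1.4231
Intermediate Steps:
X(T, h) = 76 + T/4 (X(T, h) = (304 + T)/4 = 76 + T/4)
(X(-438, -99) + 245442)/(-28315 - 144126) = ((76 + (¼)*(-438)) + 245442)/(-28315 - 144126) = ((76 - 219/2) + 245442)/(-172441) = (-67/2 + 245442)*(-1/172441) = (490817/2)*(-1/172441) = -490817/344882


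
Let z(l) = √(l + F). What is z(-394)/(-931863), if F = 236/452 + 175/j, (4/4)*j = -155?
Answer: -2*I*√1210556231/3264316089 ≈ -2.1317e-5*I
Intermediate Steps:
j = -155
F = -2126/3503 (F = 236/452 + 175/(-155) = 236*(1/452) + 175*(-1/155) = 59/113 - 35/31 = -2126/3503 ≈ -0.60691)
z(l) = √(-2126/3503 + l) (z(l) = √(l - 2126/3503) = √(-2126/3503 + l))
z(-394)/(-931863) = (√(-7447378 + 12271009*(-394))/3503)/(-931863) = (√(-7447378 - 4834777546)/3503)*(-1/931863) = (√(-4842224924)/3503)*(-1/931863) = ((2*I*√1210556231)/3503)*(-1/931863) = (2*I*√1210556231/3503)*(-1/931863) = -2*I*√1210556231/3264316089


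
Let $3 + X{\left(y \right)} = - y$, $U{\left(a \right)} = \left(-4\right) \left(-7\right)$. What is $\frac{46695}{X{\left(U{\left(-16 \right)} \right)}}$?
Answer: $- \frac{46695}{31} \approx -1506.3$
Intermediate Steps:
$U{\left(a \right)} = 28$
$X{\left(y \right)} = -3 - y$
$\frac{46695}{X{\left(U{\left(-16 \right)} \right)}} = \frac{46695}{-3 - 28} = \frac{46695}{-31} = 46695 \left(- \frac{1}{31}\right) = - \frac{46695}{31}$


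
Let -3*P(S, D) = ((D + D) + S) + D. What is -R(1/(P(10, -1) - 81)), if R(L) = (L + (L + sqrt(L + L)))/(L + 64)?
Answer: 6/15997 - 10*I*sqrt(15)/15997 ≈ 0.00037507 - 0.0024211*I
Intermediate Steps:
P(S, D) = -D - S/3 (P(S, D) = -(((D + D) + S) + D)/3 = -((2*D + S) + D)/3 = -((S + 2*D) + D)/3 = -(S + 3*D)/3 = -D - S/3)
R(L) = (2*L + sqrt(2)*sqrt(L))/(64 + L) (R(L) = (L + (L + sqrt(2*L)))/(64 + L) = (L + (L + sqrt(2)*sqrt(L)))/(64 + L) = (2*L + sqrt(2)*sqrt(L))/(64 + L))
-R(1/(P(10, -1) - 81)) = -(2/((-1*(-1) - 1/3*10) - 81) + sqrt(2)*sqrt(1/((-1*(-1) - 1/3*10) - 81)))/(64 + 1/((-1*(-1) - 1/3*10) - 81)) = -(2/((1 - 10/3) - 81) + sqrt(2)*sqrt(1/((1 - 10/3) - 81)))/(64 + 1/((1 - 10/3) - 81)) = -(2/(-7/3 - 81) + sqrt(2)*sqrt(1/(-7/3 - 81)))/(64 + 1/(-7/3 - 81)) = -(2/(-250/3) + sqrt(2)*sqrt(1/(-250/3)))/(64 + 1/(-250/3)) = -(2*(-3/250) + sqrt(2)*sqrt(-3/250))/(64 - 3/250) = -(-3/125 + sqrt(2)*(I*sqrt(30)/50))/15997/250 = -250*(-3/125 + I*sqrt(15)/25)/15997 = -(-6/15997 + 10*I*sqrt(15)/15997) = 6/15997 - 10*I*sqrt(15)/15997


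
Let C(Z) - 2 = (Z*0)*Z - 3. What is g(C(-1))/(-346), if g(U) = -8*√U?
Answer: 4*I/173 ≈ 0.023121*I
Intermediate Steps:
C(Z) = -1 (C(Z) = 2 + ((Z*0)*Z - 3) = 2 + (0*Z - 3) = 2 + (0 - 3) = 2 - 3 = -1)
g(C(-1))/(-346) = -8*I/(-346) = -8*I*(-1/346) = 4*I/173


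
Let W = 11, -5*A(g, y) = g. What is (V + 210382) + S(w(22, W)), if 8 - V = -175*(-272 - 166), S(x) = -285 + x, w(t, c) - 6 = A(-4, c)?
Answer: 667309/5 ≈ 1.3346e+5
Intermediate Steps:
A(g, y) = -g/5
w(t, c) = 34/5 (w(t, c) = 6 - 1/5*(-4) = 6 + 4/5 = 34/5)
V = -76642 (V = 8 - (-175)*(-272 - 166) = 8 - (-175)*(-438) = 8 - 1*76650 = 8 - 76650 = -76642)
(V + 210382) + S(w(22, W)) = (-76642 + 210382) + (-285 + 34/5) = 133740 - 1391/5 = 667309/5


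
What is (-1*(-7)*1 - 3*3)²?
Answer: 4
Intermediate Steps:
(-1*(-7)*1 - 3*3)² = (7*1 - 9)² = (7 - 9)² = (-2)² = 4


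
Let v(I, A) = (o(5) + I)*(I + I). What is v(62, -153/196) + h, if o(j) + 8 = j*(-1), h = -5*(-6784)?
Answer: 39996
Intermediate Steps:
h = 33920
o(j) = -8 - j (o(j) = -8 + j*(-1) = -8 - j)
v(I, A) = 2*I*(-13 + I) (v(I, A) = ((-8 - 1*5) + I)*(I + I) = ((-8 - 5) + I)*(2*I) = (-13 + I)*(2*I) = 2*I*(-13 + I))
v(62, -153/196) + h = 2*62*(-13 + 62) + 33920 = 2*62*49 + 33920 = 6076 + 33920 = 39996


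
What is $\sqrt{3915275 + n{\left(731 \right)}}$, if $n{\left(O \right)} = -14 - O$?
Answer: $\sqrt{3914530} \approx 1978.5$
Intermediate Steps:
$\sqrt{3915275 + n{\left(731 \right)}} = \sqrt{3915275 - 745} = \sqrt{3914530}$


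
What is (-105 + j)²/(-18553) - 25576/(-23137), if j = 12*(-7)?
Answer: -351965249/429260761 ≈ -0.81993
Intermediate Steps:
j = -84
(-105 + j)²/(-18553) - 25576/(-23137) = (-105 - 84)²/(-18553) - 25576/(-23137) = (-189)²*(-1/18553) - 25576*(-1/23137) = 35721*(-1/18553) + 25576/23137 = -35721/18553 + 25576/23137 = -351965249/429260761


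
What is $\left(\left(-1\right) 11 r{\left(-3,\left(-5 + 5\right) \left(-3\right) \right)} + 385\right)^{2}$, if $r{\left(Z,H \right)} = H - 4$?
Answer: $184041$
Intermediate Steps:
$r{\left(Z,H \right)} = -4 + H$
$\left(\left(-1\right) 11 r{\left(-3,\left(-5 + 5\right) \left(-3\right) \right)} + 385\right)^{2} = \left(\left(-1\right) 11 \left(-4 + \left(-5 + 5\right) \left(-3\right)\right) + 385\right)^{2} = \left(- 11 \left(-4 + 0 \left(-3\right)\right) + 385\right)^{2} = \left(- 11 \left(-4 + 0\right) + 385\right)^{2} = \left(\left(-11\right) \left(-4\right) + 385\right)^{2} = \left(44 + 385\right)^{2} = 429^{2} = 184041$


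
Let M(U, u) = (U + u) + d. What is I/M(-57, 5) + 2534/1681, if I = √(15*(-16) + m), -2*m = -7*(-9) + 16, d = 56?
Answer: 2534/1681 + I*√1118/8 ≈ 1.5074 + 4.1796*I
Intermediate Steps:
m = -79/2 (m = -(-7*(-9) + 16)/2 = -(63 + 16)/2 = -½*79 = -79/2 ≈ -39.500)
M(U, u) = 56 + U + u (M(U, u) = (U + u) + 56 = 56 + U + u)
I = I*√1118/2 (I = √(15*(-16) - 79/2) = √(-240 - 79/2) = √(-559/2) = I*√1118/2 ≈ 16.718*I)
I/M(-57, 5) + 2534/1681 = (I*√1118/2)/(56 - 57 + 5) + 2534/1681 = (I*√1118/2)/4 + 2534*(1/1681) = (I*√1118/2)*(¼) + 2534/1681 = I*√1118/8 + 2534/1681 = 2534/1681 + I*√1118/8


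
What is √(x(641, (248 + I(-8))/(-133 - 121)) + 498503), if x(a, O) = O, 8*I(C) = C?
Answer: 3*√3573484090/254 ≈ 706.05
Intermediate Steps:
I(C) = C/8
√(x(641, (248 + I(-8))/(-133 - 121)) + 498503) = √((248 + (⅛)*(-8))/(-133 - 121) + 498503) = √((248 - 1)/(-254) + 498503) = √(247*(-1/254) + 498503) = √(-247/254 + 498503) = √(126619515/254) = 3*√3573484090/254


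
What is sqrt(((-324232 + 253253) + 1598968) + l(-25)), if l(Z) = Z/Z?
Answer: 31*sqrt(1590) ≈ 1236.1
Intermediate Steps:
l(Z) = 1
sqrt(((-324232 + 253253) + 1598968) + l(-25)) = sqrt(((-324232 + 253253) + 1598968) + 1) = sqrt((-70979 + 1598968) + 1) = sqrt(1527989 + 1) = sqrt(1527990) = 31*sqrt(1590)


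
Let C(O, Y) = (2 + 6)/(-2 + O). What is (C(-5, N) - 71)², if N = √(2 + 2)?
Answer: 255025/49 ≈ 5204.6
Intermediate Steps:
N = 2 (N = √4 = 2)
C(O, Y) = 8/(-2 + O)
(C(-5, N) - 71)² = (8/(-2 - 5) - 71)² = (8/(-7) - 71)² = (8*(-⅐) - 71)² = (-8/7 - 71)² = (-505/7)² = 255025/49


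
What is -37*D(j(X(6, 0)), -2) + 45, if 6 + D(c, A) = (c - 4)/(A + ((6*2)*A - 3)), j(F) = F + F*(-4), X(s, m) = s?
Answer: 6929/29 ≈ 238.93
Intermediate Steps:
j(F) = -3*F (j(F) = F - 4*F = -3*F)
D(c, A) = -6 + (-4 + c)/(-3 + 13*A) (D(c, A) = -6 + (c - 4)/(A + ((6*2)*A - 3)) = -6 + (-4 + c)/(A + (12*A - 3)) = -6 + (-4 + c)/(A + (-3 + 12*A)) = -6 + (-4 + c)/(-3 + 13*A))
-37*D(j(X(6, 0)), -2) + 45 = -37*(14 - 3*6 - 78*(-2))/(-3 + 13*(-2)) + 45 = -37*(14 - 18 + 156)/(-3 - 26) + 45 = -37*152/(-29) + 45 = -(-37)*152/29 + 45 = -37*(-152/29) + 45 = 5624/29 + 45 = 6929/29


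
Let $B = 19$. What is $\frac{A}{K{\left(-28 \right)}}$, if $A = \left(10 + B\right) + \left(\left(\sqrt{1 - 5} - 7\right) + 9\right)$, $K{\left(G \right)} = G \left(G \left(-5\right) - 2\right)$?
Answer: $- \frac{31}{3864} - \frac{i}{1932} \approx -0.0080228 - 0.0005176 i$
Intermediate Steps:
$K{\left(G \right)} = G \left(-2 - 5 G\right)$ ($K{\left(G \right)} = G \left(- 5 G - 2\right) = G \left(-2 - 5 G\right)$)
$A = 31 + 2 i$ ($A = \left(10 + 19\right) + \left(\left(\sqrt{1 - 5} - 7\right) + 9\right) = 29 + \left(\left(\sqrt{-4} - 7\right) + 9\right) = 29 + \left(\left(2 i - 7\right) + 9\right) = 29 + \left(\left(-7 + 2 i\right) + 9\right) = 29 + \left(2 + 2 i\right) = 31 + 2 i \approx 31.0 + 2.0 i$)
$\frac{A}{K{\left(-28 \right)}} = \frac{31 + 2 i}{\left(-1\right) \left(-28\right) \left(2 + 5 \left(-28\right)\right)} = \frac{31 + 2 i}{\left(-1\right) \left(-28\right) \left(2 - 140\right)} = \frac{31 + 2 i}{\left(-1\right) \left(-28\right) \left(-138\right)} = \frac{31 + 2 i}{-3864} = \left(31 + 2 i\right) \left(- \frac{1}{3864}\right) = - \frac{31}{3864} - \frac{i}{1932}$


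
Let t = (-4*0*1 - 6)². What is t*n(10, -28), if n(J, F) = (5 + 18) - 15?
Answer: 288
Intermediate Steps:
n(J, F) = 8 (n(J, F) = 23 - 15 = 8)
t = 36 (t = (0*1 - 6)² = (0 - 6)² = (-6)² = 36)
t*n(10, -28) = 36*8 = 288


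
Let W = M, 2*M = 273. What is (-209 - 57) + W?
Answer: -259/2 ≈ -129.50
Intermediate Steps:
M = 273/2 (M = (½)*273 = 273/2 ≈ 136.50)
W = 273/2 ≈ 136.50
(-209 - 57) + W = (-209 - 57) + 273/2 = -266 + 273/2 = -259/2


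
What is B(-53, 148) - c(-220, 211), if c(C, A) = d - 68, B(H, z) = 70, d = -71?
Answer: 209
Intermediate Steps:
c(C, A) = -139 (c(C, A) = -71 - 68 = -139)
B(-53, 148) - c(-220, 211) = 70 - 1*(-139) = 70 + 139 = 209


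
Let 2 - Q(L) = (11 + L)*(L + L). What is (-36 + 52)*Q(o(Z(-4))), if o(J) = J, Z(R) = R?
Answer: 928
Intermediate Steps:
Q(L) = 2 - 2*L*(11 + L) (Q(L) = 2 - (11 + L)*(L + L) = 2 - (11 + L)*2*L = 2 - 2*L*(11 + L))
(-36 + 52)*Q(o(Z(-4))) = (-36 + 52)*(2 - 22*(-4) - 2*(-4)²) = 16*(2 + 88 - 2*16) = 16*(2 + 88 - 32) = 16*58 = 928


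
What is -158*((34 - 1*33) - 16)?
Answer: 2370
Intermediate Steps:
-158*((34 - 1*33) - 16) = -158*((34 - 33) - 16) = -158*(1 - 16) = -158*(-15) = 2370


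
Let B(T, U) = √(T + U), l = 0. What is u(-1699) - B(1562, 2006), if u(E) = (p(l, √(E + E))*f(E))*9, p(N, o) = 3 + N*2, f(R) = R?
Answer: -45873 - 4*√223 ≈ -45933.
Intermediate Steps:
p(N, o) = 3 + 2*N
u(E) = 27*E (u(E) = ((3 + 2*0)*E)*9 = ((3 + 0)*E)*9 = (3*E)*9 = 27*E)
u(-1699) - B(1562, 2006) = 27*(-1699) - √(1562 + 2006) = -45873 - √3568 = -45873 - 4*√223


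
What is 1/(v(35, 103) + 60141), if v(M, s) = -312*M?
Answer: 1/49221 ≈ 2.0317e-5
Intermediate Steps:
1/(v(35, 103) + 60141) = 1/(-312*35 + 60141) = 1/(-10920 + 60141) = 1/49221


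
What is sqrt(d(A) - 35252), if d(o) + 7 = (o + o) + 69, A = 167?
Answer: 2*I*sqrt(8714) ≈ 186.7*I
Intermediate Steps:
d(o) = 62 + 2*o (d(o) = -7 + ((o + o) + 69) = -7 + (2*o + 69) = -7 + (69 + 2*o) = 62 + 2*o)
sqrt(d(A) - 35252) = sqrt((62 + 2*167) - 35252) = sqrt((62 + 334) - 35252) = sqrt(396 - 35252) = sqrt(-34856) = 2*I*sqrt(8714)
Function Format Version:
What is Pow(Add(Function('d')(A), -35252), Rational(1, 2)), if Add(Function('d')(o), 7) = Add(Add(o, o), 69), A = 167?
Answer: Mul(2, I, Pow(8714, Rational(1, 2))) ≈ Mul(186.70, I)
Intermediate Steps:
Function('d')(o) = Add(62, Mul(2, o)) (Function('d')(o) = Add(-7, Add(Add(o, o), 69)) = Add(-7, Add(Mul(2, o), 69)) = Add(-7, Add(69, Mul(2, o))) = Add(62, Mul(2, o)))
Pow(Add(Function('d')(A), -35252), Rational(1, 2)) = Pow(Add(Add(62, Mul(2, 167)), -35252), Rational(1, 2)) = Pow(Add(Add(62, 334), -35252), Rational(1, 2)) = Pow(Add(396, -35252), Rational(1, 2)) = Pow(-34856, Rational(1, 2)) = Mul(2, I, Pow(8714, Rational(1, 2)))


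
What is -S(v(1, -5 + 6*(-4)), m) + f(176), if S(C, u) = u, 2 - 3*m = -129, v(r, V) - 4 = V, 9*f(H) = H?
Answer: -217/9 ≈ -24.111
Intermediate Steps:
f(H) = H/9
v(r, V) = 4 + V
m = 131/3 (m = 2/3 - 1/3*(-129) = 2/3 + 43 = 131/3 ≈ 43.667)
-S(v(1, -5 + 6*(-4)), m) + f(176) = -1*131/3 + (1/9)*176 = -131/3 + 176/9 = -217/9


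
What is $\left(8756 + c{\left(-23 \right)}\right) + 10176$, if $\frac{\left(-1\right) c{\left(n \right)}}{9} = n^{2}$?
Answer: $14171$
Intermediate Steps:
$c{\left(n \right)} = - 9 n^{2}$
$\left(8756 + c{\left(-23 \right)}\right) + 10176 = \left(8756 - 9 \left(-23\right)^{2}\right) + 10176 = \left(8756 - 4761\right) + 10176 = 3995 + 10176 = 14171$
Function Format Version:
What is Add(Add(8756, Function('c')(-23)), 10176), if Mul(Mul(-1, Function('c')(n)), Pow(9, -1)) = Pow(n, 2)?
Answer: 14171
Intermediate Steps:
Function('c')(n) = Mul(-9, Pow(n, 2))
Add(Add(8756, Function('c')(-23)), 10176) = Add(Add(8756, Mul(-9, Pow(-23, 2))), 10176) = Add(Add(8756, Mul(-9, 529)), 10176) = Add(Add(8756, -4761), 10176) = Add(3995, 10176) = 14171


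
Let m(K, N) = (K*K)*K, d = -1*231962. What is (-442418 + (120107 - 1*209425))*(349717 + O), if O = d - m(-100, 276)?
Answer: -594350572680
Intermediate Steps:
d = -231962
m(K, N) = K**3 (m(K, N) = K**2*K = K**3)
O = 768038 (O = -231962 - 1*(-100)**3 = -231962 - 1*(-1000000) = -231962 + 1000000 = 768038)
(-442418 + (120107 - 1*209425))*(349717 + O) = (-442418 + (120107 - 1*209425))*(349717 + 768038) = (-442418 + (120107 - 209425))*1117755 = (-442418 - 89318)*1117755 = -531736*1117755 = -594350572680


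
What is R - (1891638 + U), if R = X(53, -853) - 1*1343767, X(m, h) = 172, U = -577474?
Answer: -2657759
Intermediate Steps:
R = -1343595 (R = 172 - 1*1343767 = 172 - 1343767 = -1343595)
R - (1891638 + U) = -1343595 - (1891638 - 577474) = -1343595 - 1*1314164 = -1343595 - 1314164 = -2657759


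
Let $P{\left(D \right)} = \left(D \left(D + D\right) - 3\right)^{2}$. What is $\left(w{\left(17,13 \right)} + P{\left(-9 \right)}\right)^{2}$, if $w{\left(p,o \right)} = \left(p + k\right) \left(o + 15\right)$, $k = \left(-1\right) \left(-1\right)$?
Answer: $664866225$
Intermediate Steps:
$k = 1$
$w{\left(p,o \right)} = \left(1 + p\right) \left(15 + o\right)$ ($w{\left(p,o \right)} = \left(p + 1\right) \left(o + 15\right) = \left(1 + p\right) \left(15 + o\right)$)
$P{\left(D \right)} = \left(-3 + 2 D^{2}\right)^{2}$ ($P{\left(D \right)} = \left(D 2 D - 3\right)^{2} = \left(2 D^{2} - 3\right)^{2} = \left(-3 + 2 D^{2}\right)^{2}$)
$\left(w{\left(17,13 \right)} + P{\left(-9 \right)}\right)^{2} = \left(\left(15 + 13 + 15 \cdot 17 + 13 \cdot 17\right) + \left(-3 + 2 \left(-9\right)^{2}\right)^{2}\right)^{2} = \left(\left(15 + 13 + 255 + 221\right) + \left(-3 + 2 \cdot 81\right)^{2}\right)^{2} = \left(504 + \left(-3 + 162\right)^{2}\right)^{2} = \left(504 + 159^{2}\right)^{2} = \left(504 + 25281\right)^{2} = 25785^{2} = 664866225$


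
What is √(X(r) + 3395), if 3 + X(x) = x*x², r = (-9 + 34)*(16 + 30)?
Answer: 6*√42246622 ≈ 38998.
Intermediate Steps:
r = 1150 (r = 25*46 = 1150)
X(x) = -3 + x³ (X(x) = -3 + x*x² = -3 + x³)
√(X(r) + 3395) = √((-3 + 1150³) + 3395) = √((-3 + 1520875000) + 3395) = √(1520874997 + 3395) = √1520878392 = 6*√42246622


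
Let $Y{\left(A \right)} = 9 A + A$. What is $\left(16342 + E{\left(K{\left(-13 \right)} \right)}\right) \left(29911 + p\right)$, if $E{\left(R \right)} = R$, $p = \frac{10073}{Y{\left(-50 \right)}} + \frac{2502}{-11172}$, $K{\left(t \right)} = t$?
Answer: $\frac{227203147638423}{465500} \approx 4.8808 \cdot 10^{8}$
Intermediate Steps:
$Y{\left(A \right)} = 10 A$
$p = - \frac{9482213}{465500}$ ($p = \frac{10073}{10 \left(-50\right)} + \frac{2502}{-11172} = \frac{10073}{-500} + 2502 \left(- \frac{1}{11172}\right) = 10073 \left(- \frac{1}{500}\right) - \frac{417}{1862} = - \frac{10073}{500} - \frac{417}{1862} = - \frac{9482213}{465500} \approx -20.37$)
$\left(16342 + E{\left(K{\left(-13 \right)} \right)}\right) \left(29911 + p\right) = \left(16342 - 13\right) \left(29911 - \frac{9482213}{465500}\right) = 16329 \cdot \frac{13914088287}{465500} = \frac{227203147638423}{465500}$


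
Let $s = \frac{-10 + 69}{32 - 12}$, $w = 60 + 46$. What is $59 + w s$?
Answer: $\frac{3717}{10} \approx 371.7$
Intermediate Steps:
$w = 106$
$s = \frac{59}{20} \approx 2.95$
$59 + w s = 59 + 106 \cdot \frac{59}{20} = 59 + \frac{3127}{10} = \frac{3717}{10}$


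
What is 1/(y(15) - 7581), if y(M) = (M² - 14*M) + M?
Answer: -1/7551 ≈ -0.00013243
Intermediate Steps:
y(M) = M² - 13*M
1/(y(15) - 7581) = 1/(15*(-13 + 15) - 7581) = 1/(15*2 - 7581) = 1/(30 - 7581) = 1/(-7551) = -1/7551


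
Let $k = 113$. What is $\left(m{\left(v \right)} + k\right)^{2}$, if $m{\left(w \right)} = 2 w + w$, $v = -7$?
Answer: $8464$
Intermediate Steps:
$m{\left(w \right)} = 3 w$
$\left(m{\left(v \right)} + k\right)^{2} = \left(3 \left(-7\right) + 113\right)^{2} = \left(-21 + 113\right)^{2} = 92^{2} = 8464$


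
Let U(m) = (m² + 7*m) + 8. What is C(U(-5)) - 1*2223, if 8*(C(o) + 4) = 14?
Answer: -8901/4 ≈ -2225.3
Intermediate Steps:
U(m) = 8 + m² + 7*m
C(o) = -9/4 (C(o) = -4 + (⅛)*14 = -4 + 7/4 = -9/4)
C(U(-5)) - 1*2223 = -9/4 - 1*2223 = -9/4 - 2223 = -8901/4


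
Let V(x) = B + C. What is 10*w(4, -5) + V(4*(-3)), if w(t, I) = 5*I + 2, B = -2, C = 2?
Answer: -230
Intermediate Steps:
w(t, I) = 2 + 5*I
V(x) = 0 (V(x) = -2 + 2 = 0)
10*w(4, -5) + V(4*(-3)) = 10*(2 + 5*(-5)) + 0 = 10*(2 - 25) + 0 = 10*(-23) + 0 = -230 + 0 = -230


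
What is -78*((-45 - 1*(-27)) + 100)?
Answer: -6396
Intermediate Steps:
-78*((-45 - 1*(-27)) + 100) = -78*((-45 + 27) + 100) = -78*(-18 + 100) = -78*82 = -6396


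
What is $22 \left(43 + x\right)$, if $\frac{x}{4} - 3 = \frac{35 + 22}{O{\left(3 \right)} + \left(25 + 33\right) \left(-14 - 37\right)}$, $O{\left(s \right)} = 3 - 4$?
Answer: $\frac{325034}{269} \approx 1208.3$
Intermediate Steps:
$O{\left(s \right)} = -1$ ($O{\left(s \right)} = 3 - 4 = -1$)
$x = \frac{35280}{2959}$ ($x = 12 + 4 \frac{35 + 22}{-1 + \left(25 + 33\right) \left(-14 - 37\right)} = 12 + 4 \frac{57}{-1 + 58 \left(-51\right)} = 12 + 4 \frac{57}{-1 - 2958} = 12 + 4 \frac{57}{-2959} = 12 + 4 \cdot 57 \left(- \frac{1}{2959}\right) = 12 + 4 \left(- \frac{57}{2959}\right) = 12 - \frac{228}{2959} = \frac{35280}{2959} \approx 11.923$)
$22 \left(43 + x\right) = 22 \left(43 + \frac{35280}{2959}\right) = 22 \cdot \frac{162517}{2959} = \frac{325034}{269}$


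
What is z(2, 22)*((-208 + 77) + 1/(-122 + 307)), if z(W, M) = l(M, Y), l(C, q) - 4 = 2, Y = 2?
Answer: -145404/185 ≈ -785.97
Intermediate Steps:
l(C, q) = 6 (l(C, q) = 4 + 2 = 6)
z(W, M) = 6
z(2, 22)*((-208 + 77) + 1/(-122 + 307)) = 6*((-208 + 77) + 1/(-122 + 307)) = 6*(-131 + 1/185) = 6*(-24234/185) = -145404/185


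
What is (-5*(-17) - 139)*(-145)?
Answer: 7830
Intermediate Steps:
(-5*(-17) - 139)*(-145) = (85 - 139)*(-145) = -54*(-145) = 7830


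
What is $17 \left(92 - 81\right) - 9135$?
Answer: $-8948$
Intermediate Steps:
$17 \left(92 - 81\right) - 9135 = 17 \cdot 11 - 9135 = 187 - 9135 = -8948$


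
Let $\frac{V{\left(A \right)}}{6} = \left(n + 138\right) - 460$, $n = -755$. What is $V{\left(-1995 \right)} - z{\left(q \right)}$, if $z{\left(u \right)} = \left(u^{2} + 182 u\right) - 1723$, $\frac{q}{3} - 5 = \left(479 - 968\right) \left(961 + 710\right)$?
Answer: $-6008631461459$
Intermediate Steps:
$q = -2451342$ ($q = 15 + 3 \left(479 - 968\right) \left(961 + 710\right) = 15 + 3 \left(\left(-489\right) 1671\right) = 15 + 3 \left(-817119\right) = 15 - 2451357 = -2451342$)
$V{\left(A \right)} = -6462$ ($V{\left(A \right)} = 6 \left(\left(-755 + 138\right) - 460\right) = 6 \left(-617 - 460\right) = 6 \left(-1077\right) = -6462$)
$z{\left(u \right)} = -1723 + u^{2} + 182 u$
$V{\left(-1995 \right)} - z{\left(q \right)} = -6462 - \left(-1723 + \left(-2451342\right)^{2} + 182 \left(-2451342\right)\right) = -6462 - \left(-1723 + 6009077600964 - 446144244\right) = -6462 - 6008631454997 = -6008631461459$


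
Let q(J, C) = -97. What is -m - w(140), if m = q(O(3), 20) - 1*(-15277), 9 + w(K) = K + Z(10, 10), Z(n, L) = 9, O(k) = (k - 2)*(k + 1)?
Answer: -15320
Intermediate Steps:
O(k) = (1 + k)*(-2 + k) (O(k) = (-2 + k)*(1 + k) = (1 + k)*(-2 + k))
w(K) = K (w(K) = -9 + (K + 9) = -9 + (9 + K) = K)
m = 15180 (m = -97 - 1*(-15277) = -97 + 15277 = 15180)
-m - w(140) = -1*15180 - 1*140 = -15180 - 140 = -15320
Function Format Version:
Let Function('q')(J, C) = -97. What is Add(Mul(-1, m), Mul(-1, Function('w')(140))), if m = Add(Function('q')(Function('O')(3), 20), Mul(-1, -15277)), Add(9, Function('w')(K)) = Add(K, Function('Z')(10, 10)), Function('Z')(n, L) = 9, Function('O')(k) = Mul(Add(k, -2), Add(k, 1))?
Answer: -15320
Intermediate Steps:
Function('O')(k) = Mul(Add(1, k), Add(-2, k)) (Function('O')(k) = Mul(Add(-2, k), Add(1, k)) = Mul(Add(1, k), Add(-2, k)))
Function('w')(K) = K (Function('w')(K) = Add(-9, Add(K, 9)) = Add(-9, Add(9, K)) = K)
m = 15180 (m = Add(-97, Mul(-1, -15277)) = Add(-97, 15277) = 15180)
Add(Mul(-1, m), Mul(-1, Function('w')(140))) = Add(Mul(-1, 15180), Mul(-1, 140)) = Add(-15180, -140) = -15320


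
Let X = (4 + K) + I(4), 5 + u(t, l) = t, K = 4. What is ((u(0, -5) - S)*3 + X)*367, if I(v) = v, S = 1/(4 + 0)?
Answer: -5505/4 ≈ -1376.3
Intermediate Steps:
u(t, l) = -5 + t
S = 1/4 ≈ 0.25000
X = 12 (X = (4 + 4) + 4 = 8 + 4 = 12)
((u(0, -5) - S)*3 + X)*367 = (((-5 + 0) - 1*1/4)*3 + 12)*367 = ((-5 - 1/4)*3 + 12)*367 = (-21/4*3 + 12)*367 = (-63/4 + 12)*367 = -15/4*367 = -5505/4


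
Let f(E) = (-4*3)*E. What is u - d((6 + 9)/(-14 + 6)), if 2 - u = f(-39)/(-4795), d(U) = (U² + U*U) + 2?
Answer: -1063899/153440 ≈ -6.9336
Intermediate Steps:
f(E) = -12*E
d(U) = 2 + 2*U² (d(U) = (U² + U²) + 2 = 2*U² + 2 = 2 + 2*U²)
u = 10058/4795 (u = 2 - (-12*(-39))/(-4795) = 2 - 468*(-1)/4795 = 2 - 1*(-468/4795) = 2 + 468/4795 = 10058/4795 ≈ 2.0976)
u - d((6 + 9)/(-14 + 6)) = 10058/4795 - (2 + 2*((6 + 9)/(-14 + 6))²) = 10058/4795 - (2 + 2*(15/(-8))²) = 10058/4795 - (2 + 2*(15*(-⅛))²) = 10058/4795 - (2 + 2*(-15/8)²) = 10058/4795 - (2 + 2*(225/64)) = 10058/4795 - (2 + 225/32) = 10058/4795 - 1*289/32 = 10058/4795 - 289/32 = -1063899/153440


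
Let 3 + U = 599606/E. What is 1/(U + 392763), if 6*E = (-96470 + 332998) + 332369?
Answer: 81271/31920511908 ≈ 2.5460e-6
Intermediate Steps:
E = 568897/6 (E = ((-96470 + 332998) + 332369)/6 = (236528 + 332369)/6 = (⅙)*568897 = 568897/6 ≈ 94816.)
U = 270135/81271 (U = -3 + 599606/(568897/6) = -3 + 599606*(6/568897) = -3 + 513948/81271 = 270135/81271 ≈ 3.3239)
1/(U + 392763) = 1/(270135/81271 + 392763) = 1/(31920511908/81271) = 81271/31920511908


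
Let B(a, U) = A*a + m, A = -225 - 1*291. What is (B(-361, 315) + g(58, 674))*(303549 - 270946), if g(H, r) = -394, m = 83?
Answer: 6063016895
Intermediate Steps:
A = -516 (A = -225 - 291 = -516)
B(a, U) = 83 - 516*a (B(a, U) = -516*a + 83 = 83 - 516*a)
(B(-361, 315) + g(58, 674))*(303549 - 270946) = ((83 - 516*(-361)) - 394)*(303549 - 270946) = ((83 + 186276) - 394)*32603 = (186359 - 394)*32603 = 185965*32603 = 6063016895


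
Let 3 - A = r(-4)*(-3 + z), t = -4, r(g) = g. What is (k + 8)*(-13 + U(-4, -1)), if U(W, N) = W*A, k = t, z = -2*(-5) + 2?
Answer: -676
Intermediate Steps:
z = 12 (z = 10 + 2 = 12)
k = -4
A = 39 (A = 3 - (-4)*(-3 + 12) = 3 - (-4)*9 = 3 - 1*(-36) = 3 + 36 = 39)
U(W, N) = 39*W (U(W, N) = W*39 = 39*W)
(k + 8)*(-13 + U(-4, -1)) = (-4 + 8)*(-13 + 39*(-4)) = 4*(-13 - 156) = 4*(-169) = -676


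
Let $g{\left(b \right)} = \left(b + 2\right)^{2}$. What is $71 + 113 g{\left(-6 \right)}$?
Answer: $1879$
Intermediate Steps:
$g{\left(b \right)} = \left(2 + b\right)^{2}$
$71 + 113 g{\left(-6 \right)} = 71 + 113 \left(2 - 6\right)^{2} = 71 + 113 \left(-4\right)^{2} = 71 + 113 \cdot 16 = 71 + 1808 = 1879$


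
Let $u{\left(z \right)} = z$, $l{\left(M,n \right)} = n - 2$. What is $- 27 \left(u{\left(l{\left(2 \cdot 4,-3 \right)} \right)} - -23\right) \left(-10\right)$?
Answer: $4860$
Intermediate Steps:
$l{\left(M,n \right)} = -2 + n$ ($l{\left(M,n \right)} = n - 2 = -2 + n$)
$- 27 \left(u{\left(l{\left(2 \cdot 4,-3 \right)} \right)} - -23\right) \left(-10\right) = - 27 \left(\left(-2 - 3\right) - -23\right) \left(-10\right) = - 27 \left(-5 + 23\right) \left(-10\right) = \left(-27\right) 18 \left(-10\right) = \left(-486\right) \left(-10\right) = 4860$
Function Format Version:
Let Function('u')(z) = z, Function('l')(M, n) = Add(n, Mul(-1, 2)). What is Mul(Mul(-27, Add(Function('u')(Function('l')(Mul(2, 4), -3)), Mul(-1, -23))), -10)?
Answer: 4860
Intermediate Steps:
Function('l')(M, n) = Add(-2, n) (Function('l')(M, n) = Add(n, -2) = Add(-2, n))
Mul(Mul(-27, Add(Function('u')(Function('l')(Mul(2, 4), -3)), Mul(-1, -23))), -10) = Mul(Mul(-27, Add(Add(-2, -3), Mul(-1, -23))), -10) = Mul(Mul(-27, Add(-5, 23)), -10) = Mul(Mul(-27, 18), -10) = Mul(-486, -10) = 4860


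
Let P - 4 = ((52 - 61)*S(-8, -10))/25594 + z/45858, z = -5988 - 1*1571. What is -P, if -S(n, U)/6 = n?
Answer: -2240741453/586844826 ≈ -3.8183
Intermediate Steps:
S(n, U) = -6*n
z = -7559 (z = -5988 - 1571 = -7559)
P = 2240741453/586844826 (P = 4 + (((52 - 61)*(-6*(-8)))/25594 - 7559/45858) = 4 + (-9*48*(1/25594) - 7559*1/45858) = 4 + (-432*1/25594 - 7559/45858) = 4 + (-216/12797 - 7559/45858) = 4 - 106637851/586844826 = 2240741453/586844826 ≈ 3.8183)
-P = -1*2240741453/586844826 = -2240741453/586844826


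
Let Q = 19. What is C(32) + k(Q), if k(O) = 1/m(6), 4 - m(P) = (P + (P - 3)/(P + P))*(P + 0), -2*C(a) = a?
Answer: -1074/67 ≈ -16.030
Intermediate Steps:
C(a) = -a/2
m(P) = 4 - P*(P + (-3 + P)/(2*P)) (m(P) = 4 - (P + (P - 3)/(P + P))*(P + 0) = 4 - (P + (-3 + P)/((2*P)))*P = 4 - (P + (-3 + P)*(1/(2*P)))*P = 4 - (P + (-3 + P)/(2*P))*P = 4 - P*(P + (-3 + P)/(2*P)))
k(O) = -2/67 (k(O) = 1/(11/2 - 1*6² - ½*6) = 1/(11/2 - 1*36 - 3) = 1/(11/2 - 36 - 3) = 1/(-67/2) = -2/67)
C(32) + k(Q) = -½*32 - 2/67 = -16 - 2/67 = -1074/67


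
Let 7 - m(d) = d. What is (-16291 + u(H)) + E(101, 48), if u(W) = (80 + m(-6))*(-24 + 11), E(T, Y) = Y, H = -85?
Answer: -17452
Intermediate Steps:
m(d) = 7 - d
u(W) = -1209 (u(W) = (80 + (7 - 1*(-6)))*(-24 + 11) = (80 + (7 + 6))*(-13) = (80 + 13)*(-13) = 93*(-13) = -1209)
(-16291 + u(H)) + E(101, 48) = (-16291 - 1209) + 48 = -17500 + 48 = -17452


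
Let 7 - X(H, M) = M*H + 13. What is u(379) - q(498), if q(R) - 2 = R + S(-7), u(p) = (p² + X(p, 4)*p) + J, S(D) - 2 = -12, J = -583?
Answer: -434270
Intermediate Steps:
X(H, M) = -6 - H*M (X(H, M) = 7 - (M*H + 13) = 7 - (H*M + 13) = 7 - (13 + H*M) = 7 + (-13 - H*M) = -6 - H*M)
S(D) = -10 (S(D) = 2 - 12 = -10)
u(p) = -583 + p² + p*(-6 - 4*p) (u(p) = (p² + (-6 - 1*p*4)*p) - 583 = (p² + (-6 - 4*p)*p) - 583 = (p² + p*(-6 - 4*p)) - 583 = -583 + p² + p*(-6 - 4*p))
q(R) = -8 + R (q(R) = 2 + (R - 10) = 2 + (-10 + R) = -8 + R)
u(379) - q(498) = (-583 - 6*379 - 3*379²) - (-8 + 498) = (-583 - 2274 - 3*143641) - 1*490 = (-583 - 2274 - 430923) - 490 = -433780 - 490 = -434270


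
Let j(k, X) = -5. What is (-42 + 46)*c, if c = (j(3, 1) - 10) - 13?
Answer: -112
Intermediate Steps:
c = -28 (c = (-5 - 10) - 13 = -15 - 13 = -28)
(-42 + 46)*c = (-42 + 46)*(-28) = 4*(-28) = -112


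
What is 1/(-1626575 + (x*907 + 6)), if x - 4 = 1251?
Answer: -1/488284 ≈ -2.0480e-6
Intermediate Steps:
x = 1255 (x = 4 + 1251 = 1255)
1/(-1626575 + (x*907 + 6)) = 1/(-1626575 + (1255*907 + 6)) = 1/(-1626575 + (1138285 + 6)) = 1/(-1626575 + 1138291) = 1/(-488284) = -1/488284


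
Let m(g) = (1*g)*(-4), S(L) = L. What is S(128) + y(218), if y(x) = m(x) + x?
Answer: -526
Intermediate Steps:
m(g) = -4*g (m(g) = g*(-4) = -4*g)
y(x) = -3*x (y(x) = -4*x + x = -3*x)
S(128) + y(218) = 128 - 3*218 = 128 - 654 = -526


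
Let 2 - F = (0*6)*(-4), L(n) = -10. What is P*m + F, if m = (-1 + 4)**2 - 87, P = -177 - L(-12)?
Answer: 13028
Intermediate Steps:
P = -167 (P = -177 - 1*(-10) = -177 + 10 = -167)
m = -78 (m = 3**2 - 87 = 9 - 87 = -78)
F = 2 (F = 2 - 0*6*(-4) = 2 - 0*(-4) = 2 - 1*0 = 2 + 0 = 2)
P*m + F = -167*(-78) + 2 = 13026 + 2 = 13028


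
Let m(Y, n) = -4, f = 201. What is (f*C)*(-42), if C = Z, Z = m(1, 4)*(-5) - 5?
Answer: -126630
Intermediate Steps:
Z = 15 (Z = -4*(-5) - 5 = 20 - 5 = 15)
C = 15
(f*C)*(-42) = (201*15)*(-42) = 3015*(-42) = -126630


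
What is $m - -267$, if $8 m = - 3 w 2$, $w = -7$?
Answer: $\frac{1089}{4} \approx 272.25$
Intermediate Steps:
$m = \frac{21}{4}$ ($m = \frac{\left(-3\right) \left(-7\right) 2}{8} = \frac{21 \cdot 2}{8} = \frac{1}{8} \cdot 42 = \frac{21}{4} \approx 5.25$)
$m - -267 = \frac{21}{4} - -267 = \frac{21}{4} + 267 = \frac{1089}{4}$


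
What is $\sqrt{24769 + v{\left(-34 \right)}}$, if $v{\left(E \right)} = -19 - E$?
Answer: $4 \sqrt{1549} \approx 157.43$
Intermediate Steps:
$\sqrt{24769 + v{\left(-34 \right)}} = \sqrt{24769 - -15} = \sqrt{24769 + \left(-19 + 34\right)} = \sqrt{24769 + 15} = \sqrt{24784} = 4 \sqrt{1549}$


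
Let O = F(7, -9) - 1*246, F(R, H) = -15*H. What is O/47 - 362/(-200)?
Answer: -2593/4700 ≈ -0.55170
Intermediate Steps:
O = -111 (O = -15*(-9) - 1*246 = 135 - 246 = -111)
O/47 - 362/(-200) = -111/47 - 362/(-200) = -111*1/47 - 362*(-1/200) = -111/47 + 181/100 = -2593/4700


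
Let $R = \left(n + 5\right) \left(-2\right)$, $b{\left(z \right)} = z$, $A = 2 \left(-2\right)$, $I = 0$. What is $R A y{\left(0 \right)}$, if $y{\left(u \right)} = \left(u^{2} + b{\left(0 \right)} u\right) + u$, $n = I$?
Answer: $0$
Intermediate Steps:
$A = -4$
$n = 0$
$y{\left(u \right)} = u + u^{2}$ ($y{\left(u \right)} = \left(u^{2} + 0 u\right) + u = \left(u^{2} + 0\right) + u = u^{2} + u = u + u^{2}$)
$R = -10$ ($R = \left(0 + 5\right) \left(-2\right) = 5 \left(-2\right) = -10$)
$R A y{\left(0 \right)} = \left(-10\right) \left(-4\right) 0 \left(1 + 0\right) = 40 \cdot 0 \cdot 1 = 40 \cdot 0 = 0$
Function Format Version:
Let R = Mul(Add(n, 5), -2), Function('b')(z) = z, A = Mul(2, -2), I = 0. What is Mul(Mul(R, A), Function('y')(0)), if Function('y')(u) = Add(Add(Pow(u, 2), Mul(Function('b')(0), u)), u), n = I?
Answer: 0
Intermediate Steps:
A = -4
n = 0
Function('y')(u) = Add(u, Pow(u, 2)) (Function('y')(u) = Add(Add(Pow(u, 2), Mul(0, u)), u) = Add(Add(Pow(u, 2), 0), u) = Add(Pow(u, 2), u) = Add(u, Pow(u, 2)))
R = -10 (R = Mul(Add(0, 5), -2) = Mul(5, -2) = -10)
Mul(Mul(R, A), Function('y')(0)) = Mul(Mul(-10, -4), Mul(0, Add(1, 0))) = Mul(40, Mul(0, 1)) = Mul(40, 0) = 0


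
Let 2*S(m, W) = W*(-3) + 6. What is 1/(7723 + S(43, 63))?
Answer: 2/15263 ≈ 0.00013104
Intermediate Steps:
S(m, W) = 3 - 3*W/2 (S(m, W) = (W*(-3) + 6)/2 = (-3*W + 6)/2 = (6 - 3*W)/2 = 3 - 3*W/2)
1/(7723 + S(43, 63)) = 1/(7723 + (3 - 3/2*63)) = 1/(7723 + (3 - 189/2)) = 1/(7723 - 183/2) = 1/(15263/2) = 2/15263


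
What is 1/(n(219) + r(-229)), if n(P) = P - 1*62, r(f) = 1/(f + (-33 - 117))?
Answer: 379/59502 ≈ 0.0063695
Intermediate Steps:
r(f) = 1/(-150 + f) (r(f) = 1/(f - 150) = 1/(-150 + f))
n(P) = -62 + P (n(P) = P - 62 = -62 + P)
1/(n(219) + r(-229)) = 1/((-62 + 219) + 1/(-150 - 229)) = 1/(157 + 1/(-379)) = 1/(157 - 1/379) = 1/(59502/379) = 379/59502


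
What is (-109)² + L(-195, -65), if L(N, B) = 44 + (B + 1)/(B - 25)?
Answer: 536657/45 ≈ 11926.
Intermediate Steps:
L(N, B) = 44 + (1 + B)/(-25 + B)
(-109)² + L(-195, -65) = (-109)² + (-1099 + 45*(-65))/(-25 - 65) = 11881 + (-1099 - 2925)/(-90) = 11881 - 1/90*(-4024) = 11881 + 2012/45 = 536657/45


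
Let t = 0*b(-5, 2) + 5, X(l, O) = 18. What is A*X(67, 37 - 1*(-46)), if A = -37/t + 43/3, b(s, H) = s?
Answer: 624/5 ≈ 124.80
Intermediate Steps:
t = 5 (t = 0*(-5) + 5 = 0 + 5 = 5)
A = 104/15 (A = -37/5 + 43/3 = 104/15 ≈ 6.9333)
A*X(67, 37 - 1*(-46)) = (104/15)*18 = 624/5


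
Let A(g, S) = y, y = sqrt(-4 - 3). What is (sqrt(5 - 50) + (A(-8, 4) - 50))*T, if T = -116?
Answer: 5800 - 348*I*sqrt(5) - 116*I*sqrt(7) ≈ 5800.0 - 1085.1*I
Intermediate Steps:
y = I*sqrt(7) (y = sqrt(-7) = I*sqrt(7) ≈ 2.6458*I)
A(g, S) = I*sqrt(7)
(sqrt(5 - 50) + (A(-8, 4) - 50))*T = (sqrt(5 - 50) + (I*sqrt(7) - 50))*(-116) = (sqrt(-45) + (-50 + I*sqrt(7)))*(-116) = (3*I*sqrt(5) + (-50 + I*sqrt(7)))*(-116) = (-50 + I*sqrt(7) + 3*I*sqrt(5))*(-116) = 5800 - 348*I*sqrt(5) - 116*I*sqrt(7)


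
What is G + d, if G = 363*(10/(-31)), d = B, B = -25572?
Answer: -796362/31 ≈ -25689.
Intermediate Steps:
d = -25572
G = -3630/31 (G = 363*(10*(-1/31)) = 363*(-10/31) = -3630/31 ≈ -117.10)
G + d = -3630/31 - 25572 = -796362/31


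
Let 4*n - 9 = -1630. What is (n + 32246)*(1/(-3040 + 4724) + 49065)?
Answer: 10523426589343/6736 ≈ 1.5623e+9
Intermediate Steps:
n = -1621/4 (n = 9/4 + (¼)*(-1630) = 9/4 - 815/2 = -1621/4 ≈ -405.25)
(n + 32246)*(1/(-3040 + 4724) + 49065) = (-1621/4 + 32246)*(1/(-3040 + 4724) + 49065) = 127363*(1/1684 + 49065)/4 = (127363/4)*(82625461/1684) = 10523426589343/6736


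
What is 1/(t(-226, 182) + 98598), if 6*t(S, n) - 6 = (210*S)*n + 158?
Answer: -3/4022984 ≈ -7.4571e-7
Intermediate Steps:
t(S, n) = 82/3 + 35*S*n (t(S, n) = 1 + ((210*S)*n + 158)/6 = 1 + (210*S*n + 158)/6 = 1 + (158 + 210*S*n)/6 = 1 + (79/3 + 35*S*n) = 82/3 + 35*S*n)
1/(t(-226, 182) + 98598) = 1/((82/3 + 35*(-226)*182) + 98598) = 1/((82/3 - 1439620) + 98598) = 1/(-4318778/3 + 98598) = 1/(-4022984/3) = -3/4022984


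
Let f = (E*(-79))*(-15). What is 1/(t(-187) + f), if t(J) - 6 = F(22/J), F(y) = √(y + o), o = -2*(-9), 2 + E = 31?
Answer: 30753/1057011347 - 4*√323/20083215593 ≈ 2.9091e-5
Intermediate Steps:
E = 29 (E = -2 + 31 = 29)
o = 18
F(y) = √(18 + y) (F(y) = √(y + 18) = √(18 + y))
t(J) = 6 + √(18 + 22/J)
f = 34365 (f = (29*(-79))*(-15) = -2291*(-15) = 34365)
1/(t(-187) + f) = 1/((6 + √(18 + 22/(-187))) + 34365) = 1/((6 + √(18 + 22*(-1/187))) + 34365) = 1/((6 + √(18 - 2/17)) + 34365) = 1/((6 + √(304/17)) + 34365) = 1/((6 + 4*√323/17) + 34365) = 1/(34371 + 4*√323/17)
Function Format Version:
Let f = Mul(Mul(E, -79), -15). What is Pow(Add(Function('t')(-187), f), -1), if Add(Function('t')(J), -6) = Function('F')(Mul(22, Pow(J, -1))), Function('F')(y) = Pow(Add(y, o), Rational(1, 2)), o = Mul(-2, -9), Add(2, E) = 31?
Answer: Add(Rational(30753, 1057011347), Mul(Rational(-4, 20083215593), Pow(323, Rational(1, 2)))) ≈ 2.9091e-5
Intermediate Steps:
E = 29 (E = Add(-2, 31) = 29)
o = 18
Function('F')(y) = Pow(Add(18, y), Rational(1, 2)) (Function('F')(y) = Pow(Add(y, 18), Rational(1, 2)) = Pow(Add(18, y), Rational(1, 2)))
Function('t')(J) = Add(6, Pow(Add(18, Mul(22, Pow(J, -1))), Rational(1, 2)))
f = 34365 (f = Mul(Mul(29, -79), -15) = Mul(-2291, -15) = 34365)
Pow(Add(Function('t')(-187), f), -1) = Pow(Add(Add(6, Pow(Add(18, Mul(22, Pow(-187, -1))), Rational(1, 2))), 34365), -1) = Pow(Add(Add(6, Pow(Add(18, Mul(22, Rational(-1, 187))), Rational(1, 2))), 34365), -1) = Pow(Add(Add(6, Pow(Add(18, Rational(-2, 17)), Rational(1, 2))), 34365), -1) = Pow(Add(Add(6, Pow(Rational(304, 17), Rational(1, 2))), 34365), -1) = Pow(Add(Add(6, Mul(Rational(4, 17), Pow(323, Rational(1, 2)))), 34365), -1) = Pow(Add(34371, Mul(Rational(4, 17), Pow(323, Rational(1, 2)))), -1)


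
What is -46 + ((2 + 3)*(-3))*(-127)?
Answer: 1859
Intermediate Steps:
-46 + ((2 + 3)*(-3))*(-127) = -46 + (5*(-3))*(-127) = -46 - 15*(-127) = -46 + 1905 = 1859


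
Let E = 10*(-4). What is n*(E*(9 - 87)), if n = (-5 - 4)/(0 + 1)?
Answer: -28080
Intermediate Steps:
E = -40
n = -9 (n = -9/1 = -9*1 = -9)
n*(E*(9 - 87)) = -(-360)*(9 - 87) = -(-360)*(-78) = -9*3120 = -28080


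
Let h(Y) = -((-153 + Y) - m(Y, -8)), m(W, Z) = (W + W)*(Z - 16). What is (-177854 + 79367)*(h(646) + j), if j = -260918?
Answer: 28799470053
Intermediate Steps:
m(W, Z) = 2*W*(-16 + Z) (m(W, Z) = (2*W)*(-16 + Z) = 2*W*(-16 + Z))
h(Y) = 153 - 49*Y (h(Y) = -((-153 + Y) - 2*Y*(-16 - 8)) = -((-153 + Y) - 2*Y*(-24)) = -((-153 + Y) - (-48)*Y) = -((-153 + Y) + 48*Y) = -(-153 + 49*Y) = 153 - 49*Y)
(-177854 + 79367)*(h(646) + j) = (-177854 + 79367)*((153 - 49*646) - 260918) = -98487*((153 - 31654) - 260918) = -98487*(-31501 - 260918) = -98487*(-292419) = 28799470053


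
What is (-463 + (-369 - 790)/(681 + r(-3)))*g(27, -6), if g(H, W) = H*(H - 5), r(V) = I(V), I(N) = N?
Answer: -31192227/113 ≈ -2.7604e+5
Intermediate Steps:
r(V) = V
g(H, W) = H*(-5 + H)
(-463 + (-369 - 790)/(681 + r(-3)))*g(27, -6) = (-463 + (-369 - 790)/(681 - 3))*(27*(-5 + 27)) = (-463 - 1159/678)*(27*22) = (-463 - 1159*1/678)*594 = (-463 - 1159/678)*594 = -315073/678*594 = -31192227/113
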